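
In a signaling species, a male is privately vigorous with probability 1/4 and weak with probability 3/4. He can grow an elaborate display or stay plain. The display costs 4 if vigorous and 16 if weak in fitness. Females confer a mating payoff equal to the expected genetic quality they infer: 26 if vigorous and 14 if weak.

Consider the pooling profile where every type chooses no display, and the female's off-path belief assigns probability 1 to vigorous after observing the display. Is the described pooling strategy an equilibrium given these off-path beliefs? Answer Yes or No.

On path, the female holds the prior and pays 1/4·26 + 3/4·14 = 17. Off path (the display), believing vigorous, it pays 26.
vigorous: no display nets 17; the display nets 26 − 4 = 22. vigorous would deviate.
weak: no display nets 17; the display nets 26 − 16 = 10. weak stays.
A type deviates, so pooling fails.

No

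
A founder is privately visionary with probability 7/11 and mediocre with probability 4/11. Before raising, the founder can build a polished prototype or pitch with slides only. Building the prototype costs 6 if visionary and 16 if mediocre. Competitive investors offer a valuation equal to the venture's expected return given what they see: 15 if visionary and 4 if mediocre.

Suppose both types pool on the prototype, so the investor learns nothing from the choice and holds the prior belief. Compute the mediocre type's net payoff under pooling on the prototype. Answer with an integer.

Pooled valuation = 7/11·15 + 4/11·4 = 11.
mediocre pays cost 16 for the prototype, so net payoff = 11 − 16 = -5.

-5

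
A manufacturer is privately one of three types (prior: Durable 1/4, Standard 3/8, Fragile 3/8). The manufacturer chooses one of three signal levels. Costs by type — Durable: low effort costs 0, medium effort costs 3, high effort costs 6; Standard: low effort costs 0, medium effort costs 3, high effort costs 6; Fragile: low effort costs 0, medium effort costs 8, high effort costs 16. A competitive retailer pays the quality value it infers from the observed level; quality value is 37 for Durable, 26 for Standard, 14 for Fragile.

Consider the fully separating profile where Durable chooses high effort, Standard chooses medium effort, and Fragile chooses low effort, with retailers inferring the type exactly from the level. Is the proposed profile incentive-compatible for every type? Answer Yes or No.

Separating prices: high effort → 37, medium effort → 26, low effort → 14.
Durable (assigned high effort): low effort: 14 − 0 = 14; medium effort: 26 − 3 = 23; high effort: 37 − 6 = 31. Durable stays.
Standard (assigned medium effort): low effort: 14 − 0 = 14; medium effort: 26 − 3 = 23; high effort: 37 − 6 = 31. Standard prefers high effort.
Fragile (assigned low effort): low effort: 14 − 0 = 14; medium effort: 26 − 8 = 18; high effort: 37 − 16 = 21. Fragile prefers high effort.
At least one type deviates; the separating profile fails.

No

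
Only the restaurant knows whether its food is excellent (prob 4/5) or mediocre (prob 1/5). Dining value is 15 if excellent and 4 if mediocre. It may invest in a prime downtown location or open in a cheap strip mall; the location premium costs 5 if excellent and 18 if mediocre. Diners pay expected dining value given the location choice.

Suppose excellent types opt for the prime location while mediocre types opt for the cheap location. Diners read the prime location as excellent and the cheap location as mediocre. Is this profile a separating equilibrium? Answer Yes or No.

Under these beliefs, the prime location earns price premium 15 and the cheap location earns price premium 4.
excellent: the prime location nets 15 − 5 = 10; the cheap location nets 4. excellent prefers the prime location.
mediocre: the prime location nets 15 − 18 = -3; the cheap location nets 4. mediocre prefers the cheap location.
Neither type deviates, so the separating profile is an equilibrium.

Yes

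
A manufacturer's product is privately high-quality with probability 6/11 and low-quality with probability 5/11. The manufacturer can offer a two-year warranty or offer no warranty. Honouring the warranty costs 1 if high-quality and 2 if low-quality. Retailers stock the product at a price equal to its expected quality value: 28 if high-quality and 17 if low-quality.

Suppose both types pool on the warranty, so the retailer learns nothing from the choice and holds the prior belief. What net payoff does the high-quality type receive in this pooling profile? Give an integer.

22

Pooled price = 6/11·28 + 5/11·17 = 23.
high-quality pays cost 1 for the warranty, so net payoff = 23 − 1 = 22.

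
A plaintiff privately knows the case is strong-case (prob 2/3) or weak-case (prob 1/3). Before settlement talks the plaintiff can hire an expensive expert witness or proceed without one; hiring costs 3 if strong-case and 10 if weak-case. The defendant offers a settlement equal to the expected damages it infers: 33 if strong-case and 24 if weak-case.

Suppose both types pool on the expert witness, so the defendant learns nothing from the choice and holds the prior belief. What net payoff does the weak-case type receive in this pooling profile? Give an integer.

Pooled settlement = 2/3·33 + 1/3·24 = 30.
weak-case pays cost 10 for the expert witness, so net payoff = 30 − 10 = 20.

20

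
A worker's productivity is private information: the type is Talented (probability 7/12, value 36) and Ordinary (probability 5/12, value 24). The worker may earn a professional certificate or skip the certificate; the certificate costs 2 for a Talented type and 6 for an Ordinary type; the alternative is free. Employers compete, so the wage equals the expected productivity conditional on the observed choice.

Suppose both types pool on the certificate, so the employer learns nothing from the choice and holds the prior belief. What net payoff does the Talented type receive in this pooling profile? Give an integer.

Pooled wage = 7/12·36 + 5/12·24 = 31.
Talented pays cost 2 for the certificate, so net payoff = 31 − 2 = 29.

29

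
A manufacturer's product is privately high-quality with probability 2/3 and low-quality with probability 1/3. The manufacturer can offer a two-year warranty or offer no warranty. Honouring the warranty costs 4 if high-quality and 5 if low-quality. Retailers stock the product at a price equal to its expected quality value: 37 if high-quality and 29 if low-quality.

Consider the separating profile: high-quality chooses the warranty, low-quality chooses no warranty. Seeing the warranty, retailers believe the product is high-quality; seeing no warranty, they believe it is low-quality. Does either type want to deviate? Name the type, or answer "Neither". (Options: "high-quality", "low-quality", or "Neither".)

The warranty pays 37; no warranty pays 29.
high-quality: assigned the warranty, nets 37 − 4 = 33; deviating to no warranty nets 29.
low-quality: assigned no warranty, nets 29; deviating to the warranty nets 37 − 5 = 32.
The low-quality type gains 3 by deviating.

low-quality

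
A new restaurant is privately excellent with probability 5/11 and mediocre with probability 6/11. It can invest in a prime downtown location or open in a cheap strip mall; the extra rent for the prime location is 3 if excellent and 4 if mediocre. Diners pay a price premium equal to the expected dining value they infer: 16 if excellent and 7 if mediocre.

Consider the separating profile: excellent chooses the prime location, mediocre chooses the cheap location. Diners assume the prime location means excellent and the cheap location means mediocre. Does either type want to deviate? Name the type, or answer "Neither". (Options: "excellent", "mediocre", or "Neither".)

mediocre

The prime location pays 16; the cheap location pays 7.
excellent: assigned the prime location, nets 16 − 3 = 13; deviating to the cheap location nets 7.
mediocre: assigned the cheap location, nets 7; deviating to the prime location nets 16 − 4 = 12.
The mediocre type gains 5 by deviating.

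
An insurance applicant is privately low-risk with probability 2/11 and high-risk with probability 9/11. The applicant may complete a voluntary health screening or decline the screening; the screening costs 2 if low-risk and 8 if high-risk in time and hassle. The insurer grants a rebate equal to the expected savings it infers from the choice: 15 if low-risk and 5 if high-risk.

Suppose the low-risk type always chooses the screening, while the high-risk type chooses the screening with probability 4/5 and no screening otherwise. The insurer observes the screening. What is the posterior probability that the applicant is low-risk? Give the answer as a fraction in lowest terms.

5/23

P(the screening) = (2/11)·1 + (9/11)·(4/5) = 46/55.
By Bayes' rule, P(low-risk | the screening) = (2/11) / (46/55) = 5/23.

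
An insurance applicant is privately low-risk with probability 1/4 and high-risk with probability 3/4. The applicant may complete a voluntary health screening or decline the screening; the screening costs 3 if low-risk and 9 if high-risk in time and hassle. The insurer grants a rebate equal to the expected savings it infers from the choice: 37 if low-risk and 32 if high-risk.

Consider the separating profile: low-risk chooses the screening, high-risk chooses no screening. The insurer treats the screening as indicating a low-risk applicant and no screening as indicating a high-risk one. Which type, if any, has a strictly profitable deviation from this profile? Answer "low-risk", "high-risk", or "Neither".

The screening pays 37; no screening pays 32.
low-risk: assigned the screening, nets 37 − 3 = 34; deviating to no screening nets 32.
high-risk: assigned no screening, nets 32; deviating to the screening nets 37 − 9 = 28.
Both types strictly prefer their assigned action; no profitable deviation.

Neither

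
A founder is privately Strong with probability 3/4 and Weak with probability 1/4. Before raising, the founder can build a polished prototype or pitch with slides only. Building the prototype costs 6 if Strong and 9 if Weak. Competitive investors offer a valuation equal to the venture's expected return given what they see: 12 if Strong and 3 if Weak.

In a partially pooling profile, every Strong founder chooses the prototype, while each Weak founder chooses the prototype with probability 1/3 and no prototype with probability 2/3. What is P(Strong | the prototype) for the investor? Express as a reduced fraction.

9/10

P(the prototype) = (3/4)·1 + (1/4)·(1/3) = 5/6.
By Bayes' rule, P(Strong | the prototype) = (3/4) / (5/6) = 9/10.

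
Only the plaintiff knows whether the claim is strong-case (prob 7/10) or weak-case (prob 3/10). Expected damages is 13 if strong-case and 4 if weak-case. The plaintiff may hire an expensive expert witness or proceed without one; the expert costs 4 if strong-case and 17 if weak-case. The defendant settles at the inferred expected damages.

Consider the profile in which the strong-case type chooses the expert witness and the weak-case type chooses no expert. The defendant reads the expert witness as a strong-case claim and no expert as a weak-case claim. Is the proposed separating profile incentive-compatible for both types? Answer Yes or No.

Yes

Under these beliefs, the expert witness earns settlement 13 and no expert earns settlement 4.
strong-case: the expert witness nets 13 − 4 = 9; no expert nets 4. strong-case prefers the expert witness.
weak-case: the expert witness nets 13 − 17 = -4; no expert nets 4. weak-case prefers no expert.
Neither type deviates, so the separating profile is an equilibrium.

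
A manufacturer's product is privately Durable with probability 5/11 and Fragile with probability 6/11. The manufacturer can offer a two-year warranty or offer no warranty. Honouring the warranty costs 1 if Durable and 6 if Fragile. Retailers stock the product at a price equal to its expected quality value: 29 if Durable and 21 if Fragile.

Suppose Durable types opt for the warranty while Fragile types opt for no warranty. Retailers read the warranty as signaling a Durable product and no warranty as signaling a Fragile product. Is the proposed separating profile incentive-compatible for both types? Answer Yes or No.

Under these beliefs, the warranty earns price 29 and no warranty earns price 21.
Durable: the warranty nets 29 − 1 = 28; no warranty nets 21. Durable prefers the warranty.
Fragile: the warranty nets 29 − 6 = 23; no warranty nets 21. Fragile would deviate to the warranty.
Fragile has a profitable deviation, so the profile is not an equilibrium.

No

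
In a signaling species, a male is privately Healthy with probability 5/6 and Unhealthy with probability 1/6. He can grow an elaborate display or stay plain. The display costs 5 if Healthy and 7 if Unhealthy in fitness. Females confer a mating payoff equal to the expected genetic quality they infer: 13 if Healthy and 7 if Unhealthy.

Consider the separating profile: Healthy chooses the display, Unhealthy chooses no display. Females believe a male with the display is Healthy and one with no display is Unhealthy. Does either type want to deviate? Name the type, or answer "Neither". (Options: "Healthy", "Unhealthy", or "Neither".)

Neither

The display pays 13; no display pays 7.
Healthy: assigned the display, nets 13 − 5 = 8; deviating to no display nets 7.
Unhealthy: assigned no display, nets 7; deviating to the display nets 13 − 7 = 6.
Both types strictly prefer their assigned action; no profitable deviation.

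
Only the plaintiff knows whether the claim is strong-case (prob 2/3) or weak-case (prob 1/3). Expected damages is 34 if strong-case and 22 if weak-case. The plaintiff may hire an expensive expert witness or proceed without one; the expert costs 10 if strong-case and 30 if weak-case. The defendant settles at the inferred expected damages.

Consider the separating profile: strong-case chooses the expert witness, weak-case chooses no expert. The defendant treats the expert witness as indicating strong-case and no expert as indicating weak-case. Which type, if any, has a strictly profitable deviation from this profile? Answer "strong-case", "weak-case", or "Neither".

The expert witness pays 34; no expert pays 22.
strong-case: assigned the expert witness, nets 34 − 10 = 24; deviating to no expert nets 22.
weak-case: assigned no expert, nets 22; deviating to the expert witness nets 34 − 30 = 4.
Both types strictly prefer their assigned action; no profitable deviation.

Neither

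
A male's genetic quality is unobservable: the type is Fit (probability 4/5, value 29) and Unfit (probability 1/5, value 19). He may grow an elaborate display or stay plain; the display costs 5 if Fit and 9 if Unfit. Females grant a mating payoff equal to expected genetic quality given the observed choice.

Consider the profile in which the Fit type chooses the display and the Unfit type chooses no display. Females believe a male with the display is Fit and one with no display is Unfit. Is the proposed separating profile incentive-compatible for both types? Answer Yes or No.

No

Under these beliefs, the display earns mating payoff 29 and no display earns mating payoff 19.
Fit: the display nets 29 − 5 = 24; no display nets 19. Fit prefers the display.
Unfit: the display nets 29 − 9 = 20; no display nets 19. Unfit would deviate to the display.
Unfit has a profitable deviation, so the profile is not an equilibrium.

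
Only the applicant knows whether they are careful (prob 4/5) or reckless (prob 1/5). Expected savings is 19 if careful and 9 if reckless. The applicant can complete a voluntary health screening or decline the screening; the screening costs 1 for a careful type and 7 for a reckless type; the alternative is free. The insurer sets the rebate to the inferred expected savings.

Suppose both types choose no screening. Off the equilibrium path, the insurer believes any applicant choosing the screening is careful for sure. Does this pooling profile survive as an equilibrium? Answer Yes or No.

On path, the insurer holds the prior and pays 4/5·19 + 1/5·9 = 17. Off path (the screening), believing careful, it pays 19.
careful: no screening nets 17; the screening nets 19 − 1 = 18. careful would deviate.
reckless: no screening nets 17; the screening nets 19 − 7 = 12. reckless stays.
A type deviates, so pooling fails.

No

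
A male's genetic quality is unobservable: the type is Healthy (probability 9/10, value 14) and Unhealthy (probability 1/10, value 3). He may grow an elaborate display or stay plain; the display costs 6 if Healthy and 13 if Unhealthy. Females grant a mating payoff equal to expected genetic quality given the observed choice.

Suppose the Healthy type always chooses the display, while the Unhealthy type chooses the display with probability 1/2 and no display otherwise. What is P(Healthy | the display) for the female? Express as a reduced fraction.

P(the display) = (9/10)·1 + (1/10)·(1/2) = 19/20.
By Bayes' rule, P(Healthy | the display) = (9/10) / (19/20) = 18/19.

18/19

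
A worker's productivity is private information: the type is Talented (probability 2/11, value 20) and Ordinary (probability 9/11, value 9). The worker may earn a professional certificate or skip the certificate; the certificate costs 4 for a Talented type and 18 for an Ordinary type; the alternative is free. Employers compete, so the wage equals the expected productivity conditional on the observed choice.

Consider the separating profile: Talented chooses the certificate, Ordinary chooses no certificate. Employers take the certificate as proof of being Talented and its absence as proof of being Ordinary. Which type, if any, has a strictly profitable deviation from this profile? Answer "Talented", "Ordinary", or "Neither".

Neither

The certificate pays 20; no certificate pays 9.
Talented: assigned the certificate, nets 20 − 4 = 16; deviating to no certificate nets 9.
Ordinary: assigned no certificate, nets 9; deviating to the certificate nets 20 − 18 = 2.
Both types strictly prefer their assigned action; no profitable deviation.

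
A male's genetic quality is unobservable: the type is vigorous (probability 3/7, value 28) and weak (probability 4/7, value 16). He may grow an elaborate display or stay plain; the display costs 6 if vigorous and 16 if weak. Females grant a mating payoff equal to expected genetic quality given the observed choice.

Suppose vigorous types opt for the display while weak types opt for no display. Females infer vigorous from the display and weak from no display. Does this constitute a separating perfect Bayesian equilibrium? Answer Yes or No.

Under these beliefs, the display earns mating payoff 28 and no display earns mating payoff 16.
vigorous: the display nets 28 − 6 = 22; no display nets 16. vigorous prefers the display.
weak: the display nets 28 − 16 = 12; no display nets 16. weak prefers no display.
Neither type deviates, so the separating profile is an equilibrium.

Yes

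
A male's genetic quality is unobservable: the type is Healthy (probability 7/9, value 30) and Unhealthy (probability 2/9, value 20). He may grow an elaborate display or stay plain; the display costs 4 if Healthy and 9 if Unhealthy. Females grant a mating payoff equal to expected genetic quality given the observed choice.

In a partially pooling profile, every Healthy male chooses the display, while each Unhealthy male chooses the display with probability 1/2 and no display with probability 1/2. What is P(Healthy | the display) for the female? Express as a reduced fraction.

P(the display) = (7/9)·1 + (2/9)·(1/2) = 8/9.
By Bayes' rule, P(Healthy | the display) = (7/9) / (8/9) = 7/8.

7/8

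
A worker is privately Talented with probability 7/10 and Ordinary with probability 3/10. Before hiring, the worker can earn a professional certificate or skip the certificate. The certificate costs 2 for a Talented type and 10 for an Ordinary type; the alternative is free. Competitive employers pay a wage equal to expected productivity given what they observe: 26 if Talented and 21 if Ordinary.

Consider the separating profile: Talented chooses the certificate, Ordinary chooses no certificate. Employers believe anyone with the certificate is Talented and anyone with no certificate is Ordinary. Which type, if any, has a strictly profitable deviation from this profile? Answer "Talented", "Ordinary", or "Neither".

The certificate pays 26; no certificate pays 21.
Talented: assigned the certificate, nets 26 − 2 = 24; deviating to no certificate nets 21.
Ordinary: assigned no certificate, nets 21; deviating to the certificate nets 26 − 10 = 16.
Both types strictly prefer their assigned action; no profitable deviation.

Neither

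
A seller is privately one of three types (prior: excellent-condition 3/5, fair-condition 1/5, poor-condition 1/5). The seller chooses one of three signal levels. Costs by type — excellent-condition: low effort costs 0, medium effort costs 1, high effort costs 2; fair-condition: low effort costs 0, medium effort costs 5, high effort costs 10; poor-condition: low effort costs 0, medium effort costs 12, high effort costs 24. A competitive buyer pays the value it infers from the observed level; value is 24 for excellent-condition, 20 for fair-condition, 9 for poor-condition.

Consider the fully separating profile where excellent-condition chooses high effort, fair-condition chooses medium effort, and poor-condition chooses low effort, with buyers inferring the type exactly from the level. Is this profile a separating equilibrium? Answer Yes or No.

Yes

Separating prices: high effort → 24, medium effort → 20, low effort → 9.
excellent-condition (assigned high effort): low effort: 9 − 0 = 9; medium effort: 20 − 1 = 19; high effort: 24 − 2 = 22. excellent-condition stays.
fair-condition (assigned medium effort): low effort: 9 − 0 = 9; medium effort: 20 − 5 = 15; high effort: 24 − 10 = 14. fair-condition stays.
poor-condition (assigned low effort): low effort: 9 − 0 = 9; medium effort: 20 − 12 = 8; high effort: 24 − 24 = 0. poor-condition stays.
Every type prefers its assigned level; separation holds.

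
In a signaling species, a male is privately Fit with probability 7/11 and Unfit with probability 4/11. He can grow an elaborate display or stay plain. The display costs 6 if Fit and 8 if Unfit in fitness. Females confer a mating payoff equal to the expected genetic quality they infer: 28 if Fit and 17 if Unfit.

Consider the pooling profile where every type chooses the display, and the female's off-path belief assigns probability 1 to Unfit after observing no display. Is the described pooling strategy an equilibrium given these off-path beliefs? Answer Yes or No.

On path, the female holds the prior and pays 7/11·28 + 4/11·17 = 24. Off path (no display), believing Unfit, it pays 17.
Fit: the display nets 24 − 6 = 18; no display nets 17. Fit stays.
Unfit: the display nets 24 − 8 = 16; no display nets 17. Unfit would deviate.
A type deviates, so pooling fails.

No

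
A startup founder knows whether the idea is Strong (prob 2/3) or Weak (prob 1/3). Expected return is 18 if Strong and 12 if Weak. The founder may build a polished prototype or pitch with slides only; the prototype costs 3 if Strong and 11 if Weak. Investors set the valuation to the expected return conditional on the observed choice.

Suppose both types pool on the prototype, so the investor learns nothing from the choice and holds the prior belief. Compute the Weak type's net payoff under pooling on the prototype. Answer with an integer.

Pooled valuation = 2/3·18 + 1/3·12 = 16.
Weak pays cost 11 for the prototype, so net payoff = 16 − 11 = 5.

5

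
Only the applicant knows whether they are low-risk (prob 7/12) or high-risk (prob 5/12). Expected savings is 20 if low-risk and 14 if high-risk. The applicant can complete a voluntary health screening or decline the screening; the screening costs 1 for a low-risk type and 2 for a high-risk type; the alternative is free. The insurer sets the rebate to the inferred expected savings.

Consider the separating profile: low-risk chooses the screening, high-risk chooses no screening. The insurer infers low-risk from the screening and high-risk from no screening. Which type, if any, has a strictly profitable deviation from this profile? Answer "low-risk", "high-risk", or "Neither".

high-risk

The screening pays 20; no screening pays 14.
low-risk: assigned the screening, nets 20 − 1 = 19; deviating to no screening nets 14.
high-risk: assigned no screening, nets 14; deviating to the screening nets 20 − 2 = 18.
The high-risk type gains 4 by deviating.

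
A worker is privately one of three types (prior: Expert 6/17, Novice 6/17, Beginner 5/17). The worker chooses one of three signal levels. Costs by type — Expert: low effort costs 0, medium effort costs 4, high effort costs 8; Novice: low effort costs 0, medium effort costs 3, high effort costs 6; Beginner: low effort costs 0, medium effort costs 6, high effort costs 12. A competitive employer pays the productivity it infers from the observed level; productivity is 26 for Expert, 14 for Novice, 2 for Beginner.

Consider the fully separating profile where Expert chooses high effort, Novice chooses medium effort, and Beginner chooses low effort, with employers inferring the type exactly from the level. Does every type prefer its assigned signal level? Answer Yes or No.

Separating wages: high effort → 26, medium effort → 14, low effort → 2.
Expert (assigned high effort): low effort: 2 − 0 = 2; medium effort: 14 − 4 = 10; high effort: 26 − 8 = 18. Expert stays.
Novice (assigned medium effort): low effort: 2 − 0 = 2; medium effort: 14 − 3 = 11; high effort: 26 − 6 = 20. Novice prefers high effort.
Beginner (assigned low effort): low effort: 2 − 0 = 2; medium effort: 14 − 6 = 8; high effort: 26 − 12 = 14. Beginner prefers high effort.
At least one type deviates; the separating profile fails.

No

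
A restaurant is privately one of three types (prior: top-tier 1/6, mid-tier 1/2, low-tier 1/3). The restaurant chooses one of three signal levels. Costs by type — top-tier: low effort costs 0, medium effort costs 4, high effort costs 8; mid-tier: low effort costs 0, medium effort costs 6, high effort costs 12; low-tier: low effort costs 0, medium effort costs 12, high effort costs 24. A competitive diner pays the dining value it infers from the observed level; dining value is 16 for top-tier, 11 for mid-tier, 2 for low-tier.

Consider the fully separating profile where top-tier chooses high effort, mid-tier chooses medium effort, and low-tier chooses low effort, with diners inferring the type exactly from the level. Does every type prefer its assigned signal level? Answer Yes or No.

Separating price premiums: high effort → 16, medium effort → 11, low effort → 2.
top-tier (assigned high effort): low effort: 2 − 0 = 2; medium effort: 11 − 4 = 7; high effort: 16 − 8 = 8. top-tier stays.
mid-tier (assigned medium effort): low effort: 2 − 0 = 2; medium effort: 11 − 6 = 5; high effort: 16 − 12 = 4. mid-tier stays.
low-tier (assigned low effort): low effort: 2 − 0 = 2; medium effort: 11 − 12 = -1; high effort: 16 − 24 = -8. low-tier stays.
Every type prefers its assigned level; separation holds.

Yes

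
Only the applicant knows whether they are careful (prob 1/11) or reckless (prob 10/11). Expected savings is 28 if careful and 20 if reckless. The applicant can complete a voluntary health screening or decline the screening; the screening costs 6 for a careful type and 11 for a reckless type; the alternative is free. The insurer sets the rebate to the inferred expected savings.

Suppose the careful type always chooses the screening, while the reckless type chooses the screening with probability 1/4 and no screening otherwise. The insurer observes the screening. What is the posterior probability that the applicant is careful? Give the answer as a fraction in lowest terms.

P(the screening) = (1/11)·1 + (10/11)·(1/4) = 7/22.
By Bayes' rule, P(careful | the screening) = (1/11) / (7/22) = 2/7.

2/7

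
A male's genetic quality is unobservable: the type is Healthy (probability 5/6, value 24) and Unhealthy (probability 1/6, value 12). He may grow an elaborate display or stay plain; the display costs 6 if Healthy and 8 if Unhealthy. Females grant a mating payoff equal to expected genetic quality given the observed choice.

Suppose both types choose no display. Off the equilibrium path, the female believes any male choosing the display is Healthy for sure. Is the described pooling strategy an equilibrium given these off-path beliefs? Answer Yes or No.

Yes

On path, the female holds the prior and pays 5/6·24 + 1/6·12 = 22. Off path (the display), believing Healthy, it pays 24.
Healthy: no display nets 22; the display nets 24 − 6 = 18. Healthy stays.
Unhealthy: no display nets 22; the display nets 24 − 8 = 16. Unhealthy stays.
No type deviates, so pooling is sustained.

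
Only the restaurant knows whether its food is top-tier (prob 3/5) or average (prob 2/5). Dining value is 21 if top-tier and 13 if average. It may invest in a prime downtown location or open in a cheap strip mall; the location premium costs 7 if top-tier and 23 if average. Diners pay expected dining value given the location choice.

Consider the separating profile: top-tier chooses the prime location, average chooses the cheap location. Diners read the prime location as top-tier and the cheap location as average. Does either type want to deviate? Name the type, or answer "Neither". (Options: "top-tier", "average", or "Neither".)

Neither

The prime location pays 21; the cheap location pays 13.
top-tier: assigned the prime location, nets 21 − 7 = 14; deviating to the cheap location nets 13.
average: assigned the cheap location, nets 13; deviating to the prime location nets 21 − 23 = -2.
Both types strictly prefer their assigned action; no profitable deviation.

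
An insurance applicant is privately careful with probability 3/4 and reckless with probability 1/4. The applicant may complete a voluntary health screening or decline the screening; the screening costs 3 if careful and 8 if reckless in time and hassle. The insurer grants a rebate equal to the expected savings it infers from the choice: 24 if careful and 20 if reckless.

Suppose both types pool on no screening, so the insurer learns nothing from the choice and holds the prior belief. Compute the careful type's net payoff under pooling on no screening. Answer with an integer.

23

Pooled rebate = 3/4·24 + 1/4·20 = 23.
careful pays no cost for no screening, so net payoff = 23.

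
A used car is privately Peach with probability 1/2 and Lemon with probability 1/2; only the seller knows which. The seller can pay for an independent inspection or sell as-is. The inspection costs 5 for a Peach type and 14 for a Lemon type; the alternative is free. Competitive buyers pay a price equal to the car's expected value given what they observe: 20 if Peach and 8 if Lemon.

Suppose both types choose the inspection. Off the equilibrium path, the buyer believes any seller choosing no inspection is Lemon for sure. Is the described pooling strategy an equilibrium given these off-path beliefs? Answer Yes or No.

On path, the buyer holds the prior and pays 1/2·20 + 1/2·8 = 14. Off path (no inspection), believing Lemon, it pays 8.
Peach: the inspection nets 14 − 5 = 9; no inspection nets 8. Peach stays.
Lemon: the inspection nets 14 − 14 = 0; no inspection nets 8. Lemon would deviate.
A type deviates, so pooling fails.

No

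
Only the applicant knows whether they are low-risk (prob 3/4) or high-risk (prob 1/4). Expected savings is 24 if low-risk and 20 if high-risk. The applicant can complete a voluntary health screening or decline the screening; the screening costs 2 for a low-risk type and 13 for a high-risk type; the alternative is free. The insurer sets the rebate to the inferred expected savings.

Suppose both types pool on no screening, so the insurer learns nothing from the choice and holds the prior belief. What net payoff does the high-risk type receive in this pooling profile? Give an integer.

Pooled rebate = 3/4·24 + 1/4·20 = 23.
high-risk pays no cost for no screening, so net payoff = 23.

23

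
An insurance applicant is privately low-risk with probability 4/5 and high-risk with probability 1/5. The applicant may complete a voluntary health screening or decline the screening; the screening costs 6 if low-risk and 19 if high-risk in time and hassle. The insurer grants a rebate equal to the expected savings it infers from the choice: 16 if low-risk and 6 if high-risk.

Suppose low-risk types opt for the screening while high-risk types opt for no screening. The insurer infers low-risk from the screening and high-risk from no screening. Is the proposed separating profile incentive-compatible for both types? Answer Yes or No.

Under these beliefs, the screening earns rebate 16 and no screening earns rebate 6.
low-risk: the screening nets 16 − 6 = 10; no screening nets 6. low-risk prefers the screening.
high-risk: the screening nets 16 − 19 = -3; no screening nets 6. high-risk prefers no screening.
Neither type deviates, so the separating profile is an equilibrium.

Yes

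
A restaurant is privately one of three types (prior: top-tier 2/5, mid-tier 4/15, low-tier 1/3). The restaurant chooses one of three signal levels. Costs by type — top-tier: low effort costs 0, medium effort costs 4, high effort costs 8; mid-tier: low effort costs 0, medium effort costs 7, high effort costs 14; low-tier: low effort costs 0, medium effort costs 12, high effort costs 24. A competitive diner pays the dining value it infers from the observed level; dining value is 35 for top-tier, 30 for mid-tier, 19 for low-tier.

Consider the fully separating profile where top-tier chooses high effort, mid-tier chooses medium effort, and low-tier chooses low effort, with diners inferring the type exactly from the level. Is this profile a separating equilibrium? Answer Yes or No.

Separating price premiums: high effort → 35, medium effort → 30, low effort → 19.
top-tier (assigned high effort): low effort: 19 − 0 = 19; medium effort: 30 − 4 = 26; high effort: 35 − 8 = 27. top-tier stays.
mid-tier (assigned medium effort): low effort: 19 − 0 = 19; medium effort: 30 − 7 = 23; high effort: 35 − 14 = 21. mid-tier stays.
low-tier (assigned low effort): low effort: 19 − 0 = 19; medium effort: 30 − 12 = 18; high effort: 35 − 24 = 11. low-tier stays.
Every type prefers its assigned level; separation holds.

Yes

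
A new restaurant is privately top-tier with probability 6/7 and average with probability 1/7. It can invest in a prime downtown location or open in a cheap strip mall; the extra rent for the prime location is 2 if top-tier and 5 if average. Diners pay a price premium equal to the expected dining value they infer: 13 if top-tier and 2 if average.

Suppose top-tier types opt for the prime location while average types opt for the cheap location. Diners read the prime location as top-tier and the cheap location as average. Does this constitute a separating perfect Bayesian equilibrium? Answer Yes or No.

Under these beliefs, the prime location earns price premium 13 and the cheap location earns price premium 2.
top-tier: the prime location nets 13 − 2 = 11; the cheap location nets 2. top-tier prefers the prime location.
average: the prime location nets 13 − 5 = 8; the cheap location nets 2. average would deviate to the prime location.
average has a profitable deviation, so the profile is not an equilibrium.

No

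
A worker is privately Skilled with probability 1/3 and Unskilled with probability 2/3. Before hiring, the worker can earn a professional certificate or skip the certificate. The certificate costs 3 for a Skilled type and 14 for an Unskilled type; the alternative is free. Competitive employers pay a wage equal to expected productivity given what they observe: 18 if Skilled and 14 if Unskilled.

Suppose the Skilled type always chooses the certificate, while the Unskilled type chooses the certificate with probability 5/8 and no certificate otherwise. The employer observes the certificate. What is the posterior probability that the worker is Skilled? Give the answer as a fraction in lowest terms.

4/9

P(the certificate) = (1/3)·1 + (2/3)·(5/8) = 3/4.
By Bayes' rule, P(Skilled | the certificate) = (1/3) / (3/4) = 4/9.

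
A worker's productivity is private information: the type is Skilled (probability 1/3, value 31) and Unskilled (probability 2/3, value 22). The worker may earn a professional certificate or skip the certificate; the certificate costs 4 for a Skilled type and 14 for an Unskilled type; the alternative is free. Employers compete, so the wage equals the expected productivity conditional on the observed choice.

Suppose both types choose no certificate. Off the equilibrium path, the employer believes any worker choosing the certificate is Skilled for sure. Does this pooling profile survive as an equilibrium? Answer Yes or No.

On path, the employer holds the prior and pays 1/3·31 + 2/3·22 = 25. Off path (the certificate), believing Skilled, it pays 31.
Skilled: no certificate nets 25; the certificate nets 31 − 4 = 27. Skilled would deviate.
Unskilled: no certificate nets 25; the certificate nets 31 − 14 = 17. Unskilled stays.
A type deviates, so pooling fails.

No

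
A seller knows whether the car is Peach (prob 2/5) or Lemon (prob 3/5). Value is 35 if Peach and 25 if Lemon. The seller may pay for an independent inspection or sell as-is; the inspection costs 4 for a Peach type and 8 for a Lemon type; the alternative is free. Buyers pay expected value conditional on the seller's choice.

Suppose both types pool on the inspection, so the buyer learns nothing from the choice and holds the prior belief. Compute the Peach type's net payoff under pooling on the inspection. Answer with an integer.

Pooled price = 2/5·35 + 3/5·25 = 29.
Peach pays cost 4 for the inspection, so net payoff = 29 − 4 = 25.

25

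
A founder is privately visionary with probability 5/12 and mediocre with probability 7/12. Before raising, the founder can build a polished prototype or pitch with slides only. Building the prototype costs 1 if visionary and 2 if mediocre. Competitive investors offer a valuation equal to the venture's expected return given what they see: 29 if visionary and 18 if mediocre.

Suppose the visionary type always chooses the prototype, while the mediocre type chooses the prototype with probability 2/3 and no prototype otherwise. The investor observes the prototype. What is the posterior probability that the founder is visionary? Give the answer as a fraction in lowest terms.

15/29

P(the prototype) = (5/12)·1 + (7/12)·(2/3) = 29/36.
By Bayes' rule, P(visionary | the prototype) = (5/12) / (29/36) = 15/29.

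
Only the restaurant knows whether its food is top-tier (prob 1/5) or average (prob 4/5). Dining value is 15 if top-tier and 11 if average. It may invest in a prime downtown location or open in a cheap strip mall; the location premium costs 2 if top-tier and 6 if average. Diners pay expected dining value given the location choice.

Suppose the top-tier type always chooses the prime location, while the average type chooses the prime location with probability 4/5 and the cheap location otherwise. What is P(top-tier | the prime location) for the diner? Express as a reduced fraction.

P(the prime location) = (1/5)·1 + (4/5)·(4/5) = 21/25.
By Bayes' rule, P(top-tier | the prime location) = (1/5) / (21/25) = 5/21.

5/21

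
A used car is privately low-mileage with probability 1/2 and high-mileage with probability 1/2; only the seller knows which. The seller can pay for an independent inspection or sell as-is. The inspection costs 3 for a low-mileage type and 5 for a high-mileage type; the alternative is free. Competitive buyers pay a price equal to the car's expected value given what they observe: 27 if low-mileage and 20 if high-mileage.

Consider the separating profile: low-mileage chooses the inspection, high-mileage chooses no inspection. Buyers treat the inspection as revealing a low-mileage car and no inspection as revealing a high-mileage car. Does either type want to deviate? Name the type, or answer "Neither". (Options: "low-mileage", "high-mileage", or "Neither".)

high-mileage

The inspection pays 27; no inspection pays 20.
low-mileage: assigned the inspection, nets 27 − 3 = 24; deviating to no inspection nets 20.
high-mileage: assigned no inspection, nets 20; deviating to the inspection nets 27 − 5 = 22.
The high-mileage type gains 2 by deviating.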